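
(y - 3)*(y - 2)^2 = y^3 - 7*y^2 + 16*y - 12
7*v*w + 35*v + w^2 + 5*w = (7*v + w)*(w + 5)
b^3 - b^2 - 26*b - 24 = (b - 6)*(b + 1)*(b + 4)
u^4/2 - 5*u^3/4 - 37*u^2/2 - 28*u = u*(u/2 + 1)*(u - 8)*(u + 7/2)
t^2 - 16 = (t - 4)*(t + 4)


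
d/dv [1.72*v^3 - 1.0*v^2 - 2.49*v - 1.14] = 5.16*v^2 - 2.0*v - 2.49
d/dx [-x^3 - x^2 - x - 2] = -3*x^2 - 2*x - 1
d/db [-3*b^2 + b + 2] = 1 - 6*b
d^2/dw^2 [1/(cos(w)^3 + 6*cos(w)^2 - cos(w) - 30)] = ((-cos(w) + 48*cos(2*w) + 9*cos(3*w))*(cos(w)^3 + 6*cos(w)^2 - cos(w) - 30)/4 + 2*(3*cos(w)^2 + 12*cos(w) - 1)^2*sin(w)^2)/(cos(w)^3 + 6*cos(w)^2 - cos(w) - 30)^3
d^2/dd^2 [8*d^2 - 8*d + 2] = 16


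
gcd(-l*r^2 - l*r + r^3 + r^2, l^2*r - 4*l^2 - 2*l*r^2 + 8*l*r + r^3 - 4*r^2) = -l + r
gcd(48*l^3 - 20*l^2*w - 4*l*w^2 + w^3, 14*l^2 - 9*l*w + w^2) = -2*l + w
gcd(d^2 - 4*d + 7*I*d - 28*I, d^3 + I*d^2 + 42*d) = d + 7*I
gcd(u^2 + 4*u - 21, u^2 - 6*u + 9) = u - 3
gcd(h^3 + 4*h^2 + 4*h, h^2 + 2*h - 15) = 1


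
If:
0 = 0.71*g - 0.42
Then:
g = 0.59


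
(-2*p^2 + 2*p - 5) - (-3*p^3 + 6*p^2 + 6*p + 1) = 3*p^3 - 8*p^2 - 4*p - 6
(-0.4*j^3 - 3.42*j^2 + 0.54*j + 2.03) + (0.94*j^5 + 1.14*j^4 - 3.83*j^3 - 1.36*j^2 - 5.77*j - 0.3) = 0.94*j^5 + 1.14*j^4 - 4.23*j^3 - 4.78*j^2 - 5.23*j + 1.73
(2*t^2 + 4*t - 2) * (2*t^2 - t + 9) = 4*t^4 + 6*t^3 + 10*t^2 + 38*t - 18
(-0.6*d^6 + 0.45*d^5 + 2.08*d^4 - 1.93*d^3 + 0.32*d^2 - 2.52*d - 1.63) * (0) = 0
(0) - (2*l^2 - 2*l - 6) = -2*l^2 + 2*l + 6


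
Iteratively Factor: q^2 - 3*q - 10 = (q + 2)*(q - 5)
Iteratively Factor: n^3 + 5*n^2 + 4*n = (n + 1)*(n^2 + 4*n) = n*(n + 1)*(n + 4)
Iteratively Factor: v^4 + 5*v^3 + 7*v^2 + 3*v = (v + 1)*(v^3 + 4*v^2 + 3*v) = (v + 1)*(v + 3)*(v^2 + v) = (v + 1)^2*(v + 3)*(v)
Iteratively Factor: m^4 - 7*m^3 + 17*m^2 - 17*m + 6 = (m - 3)*(m^3 - 4*m^2 + 5*m - 2) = (m - 3)*(m - 2)*(m^2 - 2*m + 1) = (m - 3)*(m - 2)*(m - 1)*(m - 1)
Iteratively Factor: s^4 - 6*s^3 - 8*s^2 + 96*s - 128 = (s + 4)*(s^3 - 10*s^2 + 32*s - 32) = (s - 2)*(s + 4)*(s^2 - 8*s + 16) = (s - 4)*(s - 2)*(s + 4)*(s - 4)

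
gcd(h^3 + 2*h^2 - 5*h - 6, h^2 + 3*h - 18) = 1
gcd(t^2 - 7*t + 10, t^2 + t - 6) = t - 2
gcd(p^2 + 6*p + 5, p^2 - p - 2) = p + 1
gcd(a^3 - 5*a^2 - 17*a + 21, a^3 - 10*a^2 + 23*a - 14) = a^2 - 8*a + 7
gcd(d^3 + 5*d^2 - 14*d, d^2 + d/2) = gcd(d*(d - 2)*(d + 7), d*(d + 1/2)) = d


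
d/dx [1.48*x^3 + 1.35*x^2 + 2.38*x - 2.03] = 4.44*x^2 + 2.7*x + 2.38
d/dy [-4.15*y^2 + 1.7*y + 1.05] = 1.7 - 8.3*y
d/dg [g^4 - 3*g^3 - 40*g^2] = g*(4*g^2 - 9*g - 80)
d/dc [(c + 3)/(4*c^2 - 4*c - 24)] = (c^2 - c - (c + 3)*(2*c - 1) - 6)/(4*(-c^2 + c + 6)^2)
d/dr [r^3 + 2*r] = 3*r^2 + 2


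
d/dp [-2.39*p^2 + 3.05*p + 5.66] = 3.05 - 4.78*p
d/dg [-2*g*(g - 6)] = 12 - 4*g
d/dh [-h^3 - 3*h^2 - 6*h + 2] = -3*h^2 - 6*h - 6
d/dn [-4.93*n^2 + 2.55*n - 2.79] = 2.55 - 9.86*n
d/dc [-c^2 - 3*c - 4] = -2*c - 3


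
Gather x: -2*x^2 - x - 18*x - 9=-2*x^2 - 19*x - 9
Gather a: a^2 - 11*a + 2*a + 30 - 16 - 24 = a^2 - 9*a - 10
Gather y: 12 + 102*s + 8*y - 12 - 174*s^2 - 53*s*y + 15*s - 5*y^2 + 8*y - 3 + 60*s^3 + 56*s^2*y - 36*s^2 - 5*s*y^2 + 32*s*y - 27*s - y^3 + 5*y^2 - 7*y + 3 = 60*s^3 - 210*s^2 - 5*s*y^2 + 90*s - y^3 + y*(56*s^2 - 21*s + 9)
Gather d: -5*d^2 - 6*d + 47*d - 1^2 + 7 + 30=-5*d^2 + 41*d + 36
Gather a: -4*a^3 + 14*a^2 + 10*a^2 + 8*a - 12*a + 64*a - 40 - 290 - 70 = -4*a^3 + 24*a^2 + 60*a - 400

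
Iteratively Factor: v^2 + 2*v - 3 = (v + 3)*(v - 1)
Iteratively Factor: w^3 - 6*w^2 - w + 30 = (w + 2)*(w^2 - 8*w + 15) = (w - 5)*(w + 2)*(w - 3)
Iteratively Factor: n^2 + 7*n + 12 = (n + 4)*(n + 3)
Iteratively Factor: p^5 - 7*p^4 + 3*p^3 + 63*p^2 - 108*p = (p - 3)*(p^4 - 4*p^3 - 9*p^2 + 36*p) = (p - 4)*(p - 3)*(p^3 - 9*p) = (p - 4)*(p - 3)^2*(p^2 + 3*p) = (p - 4)*(p - 3)^2*(p + 3)*(p)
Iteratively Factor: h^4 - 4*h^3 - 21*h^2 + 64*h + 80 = (h - 5)*(h^3 + h^2 - 16*h - 16) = (h - 5)*(h + 1)*(h^2 - 16) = (h - 5)*(h - 4)*(h + 1)*(h + 4)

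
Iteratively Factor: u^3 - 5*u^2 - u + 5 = (u - 1)*(u^2 - 4*u - 5) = (u - 5)*(u - 1)*(u + 1)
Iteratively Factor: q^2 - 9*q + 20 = (q - 4)*(q - 5)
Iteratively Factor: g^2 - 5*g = (g)*(g - 5)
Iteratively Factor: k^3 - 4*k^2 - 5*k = (k + 1)*(k^2 - 5*k) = k*(k + 1)*(k - 5)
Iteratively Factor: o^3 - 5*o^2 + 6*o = (o - 3)*(o^2 - 2*o) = o*(o - 3)*(o - 2)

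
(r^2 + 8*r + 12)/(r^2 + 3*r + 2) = (r + 6)/(r + 1)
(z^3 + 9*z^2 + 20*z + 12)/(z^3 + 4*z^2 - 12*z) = (z^2 + 3*z + 2)/(z*(z - 2))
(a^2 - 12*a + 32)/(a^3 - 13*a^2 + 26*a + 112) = (a - 4)/(a^2 - 5*a - 14)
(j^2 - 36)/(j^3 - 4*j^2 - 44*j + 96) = (j - 6)/(j^2 - 10*j + 16)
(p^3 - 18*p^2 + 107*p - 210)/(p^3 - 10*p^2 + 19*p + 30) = (p - 7)/(p + 1)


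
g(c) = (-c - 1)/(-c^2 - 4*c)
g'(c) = (-c - 1)*(2*c + 4)/(-c^2 - 4*c)^2 - 1/(-c^2 - 4*c)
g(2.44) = 0.22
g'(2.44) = -0.06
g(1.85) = 0.26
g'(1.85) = -0.09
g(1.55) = 0.30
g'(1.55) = -0.13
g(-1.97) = 0.24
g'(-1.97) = -0.25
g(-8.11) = -0.21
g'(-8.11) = -0.05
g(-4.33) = -2.33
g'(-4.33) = -6.90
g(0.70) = 0.52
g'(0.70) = -0.54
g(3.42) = 0.17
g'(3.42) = -0.03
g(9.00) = 0.09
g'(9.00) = -0.00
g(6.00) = 0.12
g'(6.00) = -0.01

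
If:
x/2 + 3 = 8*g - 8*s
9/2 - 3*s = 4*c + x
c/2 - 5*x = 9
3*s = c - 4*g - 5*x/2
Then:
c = 270/247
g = 8649/9880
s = 1497/2470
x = -2088/1235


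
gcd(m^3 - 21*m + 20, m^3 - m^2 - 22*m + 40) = m^2 + m - 20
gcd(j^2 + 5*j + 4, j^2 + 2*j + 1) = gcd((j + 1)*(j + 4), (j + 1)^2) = j + 1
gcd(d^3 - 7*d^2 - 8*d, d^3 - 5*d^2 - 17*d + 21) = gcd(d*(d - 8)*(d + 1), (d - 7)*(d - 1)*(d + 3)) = 1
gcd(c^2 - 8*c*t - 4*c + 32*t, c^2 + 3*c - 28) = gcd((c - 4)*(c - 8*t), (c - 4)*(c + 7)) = c - 4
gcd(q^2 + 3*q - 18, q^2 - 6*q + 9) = q - 3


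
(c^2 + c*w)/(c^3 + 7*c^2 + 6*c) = (c + w)/(c^2 + 7*c + 6)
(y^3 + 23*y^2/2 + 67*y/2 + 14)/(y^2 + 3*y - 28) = (y^2 + 9*y/2 + 2)/(y - 4)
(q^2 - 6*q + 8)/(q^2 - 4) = (q - 4)/(q + 2)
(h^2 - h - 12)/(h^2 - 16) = (h + 3)/(h + 4)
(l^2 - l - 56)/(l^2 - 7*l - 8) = (l + 7)/(l + 1)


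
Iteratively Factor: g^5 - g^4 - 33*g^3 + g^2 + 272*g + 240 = (g - 5)*(g^4 + 4*g^3 - 13*g^2 - 64*g - 48) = (g - 5)*(g - 4)*(g^3 + 8*g^2 + 19*g + 12) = (g - 5)*(g - 4)*(g + 3)*(g^2 + 5*g + 4) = (g - 5)*(g - 4)*(g + 3)*(g + 4)*(g + 1)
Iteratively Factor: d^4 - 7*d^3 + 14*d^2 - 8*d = (d)*(d^3 - 7*d^2 + 14*d - 8) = d*(d - 4)*(d^2 - 3*d + 2) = d*(d - 4)*(d - 2)*(d - 1)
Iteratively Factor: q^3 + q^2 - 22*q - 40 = (q + 2)*(q^2 - q - 20) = (q + 2)*(q + 4)*(q - 5)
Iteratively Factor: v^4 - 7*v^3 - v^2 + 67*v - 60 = (v - 1)*(v^3 - 6*v^2 - 7*v + 60) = (v - 5)*(v - 1)*(v^2 - v - 12) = (v - 5)*(v - 4)*(v - 1)*(v + 3)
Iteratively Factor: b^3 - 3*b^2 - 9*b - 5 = (b + 1)*(b^2 - 4*b - 5) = (b + 1)^2*(b - 5)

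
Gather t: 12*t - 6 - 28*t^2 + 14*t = -28*t^2 + 26*t - 6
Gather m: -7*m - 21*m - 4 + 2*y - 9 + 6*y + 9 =-28*m + 8*y - 4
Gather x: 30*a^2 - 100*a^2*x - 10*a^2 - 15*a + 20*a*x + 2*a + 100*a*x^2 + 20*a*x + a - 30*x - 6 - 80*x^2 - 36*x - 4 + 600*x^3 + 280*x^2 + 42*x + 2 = 20*a^2 - 12*a + 600*x^3 + x^2*(100*a + 200) + x*(-100*a^2 + 40*a - 24) - 8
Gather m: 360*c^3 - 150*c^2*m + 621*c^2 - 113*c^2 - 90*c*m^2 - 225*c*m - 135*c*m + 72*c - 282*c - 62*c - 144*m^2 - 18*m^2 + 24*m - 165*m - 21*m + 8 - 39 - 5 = 360*c^3 + 508*c^2 - 272*c + m^2*(-90*c - 162) + m*(-150*c^2 - 360*c - 162) - 36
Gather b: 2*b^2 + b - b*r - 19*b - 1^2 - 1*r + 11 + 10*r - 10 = 2*b^2 + b*(-r - 18) + 9*r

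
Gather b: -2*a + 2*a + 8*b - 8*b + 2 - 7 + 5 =0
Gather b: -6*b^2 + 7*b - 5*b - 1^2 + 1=-6*b^2 + 2*b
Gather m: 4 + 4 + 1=9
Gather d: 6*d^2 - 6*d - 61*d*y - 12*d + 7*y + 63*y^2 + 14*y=6*d^2 + d*(-61*y - 18) + 63*y^2 + 21*y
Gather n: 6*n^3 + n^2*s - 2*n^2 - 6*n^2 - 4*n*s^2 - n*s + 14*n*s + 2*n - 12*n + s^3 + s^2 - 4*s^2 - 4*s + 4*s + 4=6*n^3 + n^2*(s - 8) + n*(-4*s^2 + 13*s - 10) + s^3 - 3*s^2 + 4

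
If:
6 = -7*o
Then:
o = -6/7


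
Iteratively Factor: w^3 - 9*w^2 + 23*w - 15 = (w - 1)*(w^2 - 8*w + 15) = (w - 5)*(w - 1)*(w - 3)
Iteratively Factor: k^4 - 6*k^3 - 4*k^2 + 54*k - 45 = (k - 3)*(k^3 - 3*k^2 - 13*k + 15) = (k - 3)*(k - 1)*(k^2 - 2*k - 15) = (k - 3)*(k - 1)*(k + 3)*(k - 5)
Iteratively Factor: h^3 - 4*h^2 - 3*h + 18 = (h + 2)*(h^2 - 6*h + 9) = (h - 3)*(h + 2)*(h - 3)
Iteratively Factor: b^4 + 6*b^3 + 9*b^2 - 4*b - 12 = (b + 2)*(b^3 + 4*b^2 + b - 6) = (b - 1)*(b + 2)*(b^2 + 5*b + 6) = (b - 1)*(b + 2)^2*(b + 3)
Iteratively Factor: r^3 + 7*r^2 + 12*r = (r)*(r^2 + 7*r + 12) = r*(r + 3)*(r + 4)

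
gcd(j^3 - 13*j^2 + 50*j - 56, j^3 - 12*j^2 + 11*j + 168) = j - 7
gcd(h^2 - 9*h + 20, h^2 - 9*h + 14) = 1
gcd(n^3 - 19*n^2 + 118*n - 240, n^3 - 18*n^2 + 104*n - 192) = n^2 - 14*n + 48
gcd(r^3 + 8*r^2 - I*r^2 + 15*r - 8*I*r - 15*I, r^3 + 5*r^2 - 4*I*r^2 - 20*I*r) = r + 5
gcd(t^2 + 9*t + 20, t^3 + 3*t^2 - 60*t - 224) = t + 4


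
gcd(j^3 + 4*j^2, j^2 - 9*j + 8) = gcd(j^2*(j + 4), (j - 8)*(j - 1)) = 1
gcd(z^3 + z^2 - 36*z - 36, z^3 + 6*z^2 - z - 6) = z^2 + 7*z + 6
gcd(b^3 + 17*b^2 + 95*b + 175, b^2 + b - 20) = b + 5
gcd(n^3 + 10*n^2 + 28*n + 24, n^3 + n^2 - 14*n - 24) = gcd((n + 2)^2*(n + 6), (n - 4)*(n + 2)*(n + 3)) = n + 2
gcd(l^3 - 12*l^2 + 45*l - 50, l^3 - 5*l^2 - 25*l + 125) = l^2 - 10*l + 25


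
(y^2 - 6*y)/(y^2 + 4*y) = (y - 6)/(y + 4)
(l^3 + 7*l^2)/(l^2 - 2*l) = l*(l + 7)/(l - 2)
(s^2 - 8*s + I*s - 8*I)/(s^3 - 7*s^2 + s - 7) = (s - 8)/(s^2 - s*(7 + I) + 7*I)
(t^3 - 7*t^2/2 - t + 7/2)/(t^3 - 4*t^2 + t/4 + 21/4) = 2*(t - 1)/(2*t - 3)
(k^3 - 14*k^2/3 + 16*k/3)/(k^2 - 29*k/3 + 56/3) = k*(k - 2)/(k - 7)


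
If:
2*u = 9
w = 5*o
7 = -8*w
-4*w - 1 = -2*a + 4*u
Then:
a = 31/4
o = -7/40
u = 9/2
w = -7/8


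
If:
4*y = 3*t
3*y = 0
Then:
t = 0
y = 0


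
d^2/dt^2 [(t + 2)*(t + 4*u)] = 2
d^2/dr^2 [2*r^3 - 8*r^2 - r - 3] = 12*r - 16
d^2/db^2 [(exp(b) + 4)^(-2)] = 4*(exp(b) - 2)*exp(b)/(exp(b) + 4)^4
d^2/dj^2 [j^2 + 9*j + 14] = 2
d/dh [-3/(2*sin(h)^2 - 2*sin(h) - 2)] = 3*(2*sin(h) - 1)*cos(h)/(2*(sin(h) + cos(h)^2)^2)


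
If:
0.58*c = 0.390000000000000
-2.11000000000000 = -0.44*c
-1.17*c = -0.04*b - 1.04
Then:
No Solution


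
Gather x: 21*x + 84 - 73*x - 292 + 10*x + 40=-42*x - 168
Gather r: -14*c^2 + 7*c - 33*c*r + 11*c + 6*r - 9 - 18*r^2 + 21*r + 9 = -14*c^2 + 18*c - 18*r^2 + r*(27 - 33*c)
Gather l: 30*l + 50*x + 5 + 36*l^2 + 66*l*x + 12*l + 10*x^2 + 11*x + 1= 36*l^2 + l*(66*x + 42) + 10*x^2 + 61*x + 6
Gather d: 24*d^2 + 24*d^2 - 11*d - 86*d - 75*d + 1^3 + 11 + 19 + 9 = 48*d^2 - 172*d + 40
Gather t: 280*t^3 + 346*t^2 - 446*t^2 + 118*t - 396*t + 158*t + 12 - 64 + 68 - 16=280*t^3 - 100*t^2 - 120*t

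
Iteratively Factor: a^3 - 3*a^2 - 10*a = (a + 2)*(a^2 - 5*a) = a*(a + 2)*(a - 5)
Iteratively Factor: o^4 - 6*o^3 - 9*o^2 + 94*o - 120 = (o - 5)*(o^3 - o^2 - 14*o + 24) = (o - 5)*(o - 2)*(o^2 + o - 12) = (o - 5)*(o - 3)*(o - 2)*(o + 4)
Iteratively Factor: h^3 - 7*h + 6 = (h - 1)*(h^2 + h - 6) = (h - 2)*(h - 1)*(h + 3)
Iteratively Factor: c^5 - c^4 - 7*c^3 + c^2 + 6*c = (c - 1)*(c^4 - 7*c^2 - 6*c) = (c - 3)*(c - 1)*(c^3 + 3*c^2 + 2*c) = c*(c - 3)*(c - 1)*(c^2 + 3*c + 2) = c*(c - 3)*(c - 1)*(c + 2)*(c + 1)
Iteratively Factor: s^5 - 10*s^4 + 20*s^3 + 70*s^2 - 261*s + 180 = (s - 5)*(s^4 - 5*s^3 - 5*s^2 + 45*s - 36) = (s - 5)*(s - 3)*(s^3 - 2*s^2 - 11*s + 12) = (s - 5)*(s - 3)*(s + 3)*(s^2 - 5*s + 4) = (s - 5)*(s - 3)*(s - 1)*(s + 3)*(s - 4)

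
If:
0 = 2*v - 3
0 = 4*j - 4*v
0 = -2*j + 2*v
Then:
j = 3/2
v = 3/2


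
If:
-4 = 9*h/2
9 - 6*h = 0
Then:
No Solution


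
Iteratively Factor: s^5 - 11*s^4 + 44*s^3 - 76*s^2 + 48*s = (s - 2)*(s^4 - 9*s^3 + 26*s^2 - 24*s) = (s - 4)*(s - 2)*(s^3 - 5*s^2 + 6*s) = (s - 4)*(s - 2)^2*(s^2 - 3*s) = (s - 4)*(s - 3)*(s - 2)^2*(s)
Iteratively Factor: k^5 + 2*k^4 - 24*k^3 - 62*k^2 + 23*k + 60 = (k + 1)*(k^4 + k^3 - 25*k^2 - 37*k + 60) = (k - 1)*(k + 1)*(k^3 + 2*k^2 - 23*k - 60) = (k - 5)*(k - 1)*(k + 1)*(k^2 + 7*k + 12) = (k - 5)*(k - 1)*(k + 1)*(k + 3)*(k + 4)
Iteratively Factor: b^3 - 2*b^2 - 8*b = (b - 4)*(b^2 + 2*b) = b*(b - 4)*(b + 2)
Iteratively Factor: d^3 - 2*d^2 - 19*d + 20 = (d + 4)*(d^2 - 6*d + 5) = (d - 1)*(d + 4)*(d - 5)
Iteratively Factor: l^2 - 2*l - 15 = (l + 3)*(l - 5)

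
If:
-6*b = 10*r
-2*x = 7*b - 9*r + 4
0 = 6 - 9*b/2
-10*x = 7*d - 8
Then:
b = 4/3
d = 332/21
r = -4/5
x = -154/15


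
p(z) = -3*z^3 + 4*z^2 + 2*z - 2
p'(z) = -9*z^2 + 8*z + 2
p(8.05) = -1291.67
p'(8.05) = -516.82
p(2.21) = -10.43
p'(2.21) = -24.28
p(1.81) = -3.06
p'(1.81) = -13.00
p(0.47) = -0.49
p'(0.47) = 3.77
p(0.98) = 0.98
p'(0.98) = 1.20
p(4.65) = -207.84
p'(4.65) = -155.40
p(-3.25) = 136.73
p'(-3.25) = -119.06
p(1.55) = -0.46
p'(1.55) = -7.22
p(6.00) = -494.00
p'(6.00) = -274.00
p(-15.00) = 10993.00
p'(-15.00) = -2143.00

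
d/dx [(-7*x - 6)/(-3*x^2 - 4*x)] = 3*(-7*x^2 - 12*x - 8)/(x^2*(9*x^2 + 24*x + 16))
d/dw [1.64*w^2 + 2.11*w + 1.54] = 3.28*w + 2.11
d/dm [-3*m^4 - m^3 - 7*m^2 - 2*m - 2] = -12*m^3 - 3*m^2 - 14*m - 2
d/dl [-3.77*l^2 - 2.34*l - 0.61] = -7.54*l - 2.34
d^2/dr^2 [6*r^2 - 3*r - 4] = 12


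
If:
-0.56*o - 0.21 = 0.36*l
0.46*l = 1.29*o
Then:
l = -0.38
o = -0.13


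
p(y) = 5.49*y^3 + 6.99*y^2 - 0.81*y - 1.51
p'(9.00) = 1459.08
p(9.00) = 4559.60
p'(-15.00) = 3495.24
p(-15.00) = -16945.36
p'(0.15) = 1.66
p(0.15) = -1.46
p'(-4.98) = 338.03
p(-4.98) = -502.17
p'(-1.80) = 27.39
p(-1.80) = -9.42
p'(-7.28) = 770.30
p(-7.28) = -1743.35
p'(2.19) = 108.80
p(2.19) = 87.90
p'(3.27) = 221.02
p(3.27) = 262.55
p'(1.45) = 54.09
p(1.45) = 28.75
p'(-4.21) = 232.25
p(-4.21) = -283.86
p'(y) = 16.47*y^2 + 13.98*y - 0.81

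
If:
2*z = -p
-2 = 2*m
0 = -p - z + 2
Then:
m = -1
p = 4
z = -2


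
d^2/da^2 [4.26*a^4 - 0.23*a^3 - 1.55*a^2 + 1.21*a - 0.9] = 51.12*a^2 - 1.38*a - 3.1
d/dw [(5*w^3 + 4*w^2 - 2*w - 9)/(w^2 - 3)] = (5*w^4 - 43*w^2 - 6*w + 6)/(w^4 - 6*w^2 + 9)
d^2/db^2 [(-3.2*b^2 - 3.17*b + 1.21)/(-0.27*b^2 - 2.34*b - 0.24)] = (2.22044604925031e-16*b^4 - 3.581334*b^3 - 1.773414*b^2 - 5.81936399999999*b - 16.28604)/(0.019683*b^6 + 0.511758*b^5 + 4.487724*b^4 + 13.722696*b^3 + 3.989088*b^2 + 0.404352*b + 0.013824)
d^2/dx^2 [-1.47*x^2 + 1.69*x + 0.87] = -2.94000000000000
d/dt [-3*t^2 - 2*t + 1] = -6*t - 2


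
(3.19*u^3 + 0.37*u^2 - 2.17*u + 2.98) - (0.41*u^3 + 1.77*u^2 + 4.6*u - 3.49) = 2.78*u^3 - 1.4*u^2 - 6.77*u + 6.47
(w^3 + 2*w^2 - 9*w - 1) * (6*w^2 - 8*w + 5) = 6*w^5 + 4*w^4 - 65*w^3 + 76*w^2 - 37*w - 5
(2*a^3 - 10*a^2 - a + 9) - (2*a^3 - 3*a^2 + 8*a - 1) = -7*a^2 - 9*a + 10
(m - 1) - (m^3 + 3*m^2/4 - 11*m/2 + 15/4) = -m^3 - 3*m^2/4 + 13*m/2 - 19/4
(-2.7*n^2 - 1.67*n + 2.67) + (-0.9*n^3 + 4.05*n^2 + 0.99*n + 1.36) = -0.9*n^3 + 1.35*n^2 - 0.68*n + 4.03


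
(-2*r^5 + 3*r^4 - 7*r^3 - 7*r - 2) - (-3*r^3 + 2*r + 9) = -2*r^5 + 3*r^4 - 4*r^3 - 9*r - 11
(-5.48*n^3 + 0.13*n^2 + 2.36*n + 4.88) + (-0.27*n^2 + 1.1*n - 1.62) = -5.48*n^3 - 0.14*n^2 + 3.46*n + 3.26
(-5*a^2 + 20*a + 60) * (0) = 0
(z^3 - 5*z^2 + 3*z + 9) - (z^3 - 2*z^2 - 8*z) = -3*z^2 + 11*z + 9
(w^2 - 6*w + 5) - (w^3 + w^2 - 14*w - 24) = -w^3 + 8*w + 29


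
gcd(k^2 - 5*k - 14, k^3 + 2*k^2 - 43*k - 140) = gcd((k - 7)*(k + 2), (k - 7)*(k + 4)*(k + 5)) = k - 7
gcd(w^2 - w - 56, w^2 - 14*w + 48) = w - 8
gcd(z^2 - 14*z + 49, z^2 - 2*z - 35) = z - 7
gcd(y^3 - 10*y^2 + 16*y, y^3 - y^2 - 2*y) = y^2 - 2*y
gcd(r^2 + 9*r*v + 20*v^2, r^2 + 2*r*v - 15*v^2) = r + 5*v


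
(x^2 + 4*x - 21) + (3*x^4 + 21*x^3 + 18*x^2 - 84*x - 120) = 3*x^4 + 21*x^3 + 19*x^2 - 80*x - 141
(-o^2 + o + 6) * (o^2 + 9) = -o^4 + o^3 - 3*o^2 + 9*o + 54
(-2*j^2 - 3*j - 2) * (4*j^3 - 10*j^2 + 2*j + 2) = -8*j^5 + 8*j^4 + 18*j^3 + 10*j^2 - 10*j - 4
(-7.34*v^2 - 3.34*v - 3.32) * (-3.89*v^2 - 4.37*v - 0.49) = 28.5526*v^4 + 45.0684*v^3 + 31.1072*v^2 + 16.145*v + 1.6268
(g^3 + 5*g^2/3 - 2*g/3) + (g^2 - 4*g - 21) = g^3 + 8*g^2/3 - 14*g/3 - 21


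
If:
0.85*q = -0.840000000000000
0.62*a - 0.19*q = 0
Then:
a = -0.30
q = -0.99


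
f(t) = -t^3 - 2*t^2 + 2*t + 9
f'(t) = -3*t^2 - 4*t + 2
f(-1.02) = 5.94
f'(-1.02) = 2.96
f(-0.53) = 7.53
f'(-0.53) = 3.28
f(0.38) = 9.42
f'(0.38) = 0.05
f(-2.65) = 8.26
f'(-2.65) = -8.47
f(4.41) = -106.84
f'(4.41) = -73.98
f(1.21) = 6.72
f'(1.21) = -7.23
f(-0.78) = 6.70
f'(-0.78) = 3.29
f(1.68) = 1.97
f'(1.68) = -13.19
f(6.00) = -267.00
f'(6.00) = -130.00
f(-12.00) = 1425.00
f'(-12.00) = -382.00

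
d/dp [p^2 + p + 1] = 2*p + 1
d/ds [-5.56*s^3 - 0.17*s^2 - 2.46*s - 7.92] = -16.68*s^2 - 0.34*s - 2.46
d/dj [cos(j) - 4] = -sin(j)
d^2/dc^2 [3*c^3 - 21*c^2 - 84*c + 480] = 18*c - 42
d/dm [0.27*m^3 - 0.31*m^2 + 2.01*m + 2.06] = 0.81*m^2 - 0.62*m + 2.01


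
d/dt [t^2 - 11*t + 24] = 2*t - 11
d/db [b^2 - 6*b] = 2*b - 6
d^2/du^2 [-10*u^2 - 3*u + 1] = -20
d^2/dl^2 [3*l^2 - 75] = 6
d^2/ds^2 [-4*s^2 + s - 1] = -8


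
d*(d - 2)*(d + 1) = d^3 - d^2 - 2*d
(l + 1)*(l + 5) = l^2 + 6*l + 5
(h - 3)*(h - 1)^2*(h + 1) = h^4 - 4*h^3 + 2*h^2 + 4*h - 3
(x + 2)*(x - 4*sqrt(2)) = x^2 - 4*sqrt(2)*x + 2*x - 8*sqrt(2)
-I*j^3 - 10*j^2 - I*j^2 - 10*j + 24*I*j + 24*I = (j - 6*I)*(j - 4*I)*(-I*j - I)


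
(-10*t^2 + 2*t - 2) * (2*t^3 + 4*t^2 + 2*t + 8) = -20*t^5 - 36*t^4 - 16*t^3 - 84*t^2 + 12*t - 16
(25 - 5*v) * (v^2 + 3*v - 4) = -5*v^3 + 10*v^2 + 95*v - 100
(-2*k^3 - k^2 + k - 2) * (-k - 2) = 2*k^4 + 5*k^3 + k^2 + 4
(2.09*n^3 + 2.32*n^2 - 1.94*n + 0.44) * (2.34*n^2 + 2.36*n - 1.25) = 4.8906*n^5 + 10.3612*n^4 - 1.6769*n^3 - 6.4488*n^2 + 3.4634*n - 0.55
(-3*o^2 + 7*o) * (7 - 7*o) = 21*o^3 - 70*o^2 + 49*o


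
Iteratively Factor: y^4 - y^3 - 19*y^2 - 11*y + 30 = (y + 3)*(y^3 - 4*y^2 - 7*y + 10) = (y - 1)*(y + 3)*(y^2 - 3*y - 10) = (y - 5)*(y - 1)*(y + 3)*(y + 2)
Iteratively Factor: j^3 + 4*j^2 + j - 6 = (j + 2)*(j^2 + 2*j - 3) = (j + 2)*(j + 3)*(j - 1)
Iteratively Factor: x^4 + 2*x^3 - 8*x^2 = (x - 2)*(x^3 + 4*x^2) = (x - 2)*(x + 4)*(x^2) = x*(x - 2)*(x + 4)*(x)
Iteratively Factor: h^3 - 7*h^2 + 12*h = (h)*(h^2 - 7*h + 12) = h*(h - 4)*(h - 3)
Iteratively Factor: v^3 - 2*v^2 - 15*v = (v)*(v^2 - 2*v - 15) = v*(v - 5)*(v + 3)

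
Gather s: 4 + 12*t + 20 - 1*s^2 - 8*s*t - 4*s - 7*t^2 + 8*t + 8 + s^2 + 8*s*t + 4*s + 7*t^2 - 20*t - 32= 0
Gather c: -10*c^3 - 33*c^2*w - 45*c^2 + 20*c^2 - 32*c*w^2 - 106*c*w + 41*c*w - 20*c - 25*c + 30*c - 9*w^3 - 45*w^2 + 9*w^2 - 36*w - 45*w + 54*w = -10*c^3 + c^2*(-33*w - 25) + c*(-32*w^2 - 65*w - 15) - 9*w^3 - 36*w^2 - 27*w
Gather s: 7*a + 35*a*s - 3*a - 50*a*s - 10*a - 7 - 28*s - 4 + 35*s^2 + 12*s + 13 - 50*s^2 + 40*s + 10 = -6*a - 15*s^2 + s*(24 - 15*a) + 12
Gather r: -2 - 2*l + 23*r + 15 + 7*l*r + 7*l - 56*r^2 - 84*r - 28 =5*l - 56*r^2 + r*(7*l - 61) - 15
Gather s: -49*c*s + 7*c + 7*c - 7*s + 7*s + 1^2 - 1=-49*c*s + 14*c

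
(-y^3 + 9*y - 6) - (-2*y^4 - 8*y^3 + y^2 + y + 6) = 2*y^4 + 7*y^3 - y^2 + 8*y - 12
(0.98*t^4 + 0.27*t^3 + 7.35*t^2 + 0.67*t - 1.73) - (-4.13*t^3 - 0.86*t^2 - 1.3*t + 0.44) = 0.98*t^4 + 4.4*t^3 + 8.21*t^2 + 1.97*t - 2.17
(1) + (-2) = -1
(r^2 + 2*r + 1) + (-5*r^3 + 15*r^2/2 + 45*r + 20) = -5*r^3 + 17*r^2/2 + 47*r + 21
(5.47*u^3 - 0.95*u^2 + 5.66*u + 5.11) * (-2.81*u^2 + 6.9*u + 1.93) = -15.3707*u^5 + 40.4125*u^4 - 11.9025*u^3 + 22.8614*u^2 + 46.1828*u + 9.8623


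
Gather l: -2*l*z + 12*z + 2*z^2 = -2*l*z + 2*z^2 + 12*z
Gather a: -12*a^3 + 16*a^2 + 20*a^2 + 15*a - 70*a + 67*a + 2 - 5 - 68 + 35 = -12*a^3 + 36*a^2 + 12*a - 36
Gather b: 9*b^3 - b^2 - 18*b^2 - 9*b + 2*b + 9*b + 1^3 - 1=9*b^3 - 19*b^2 + 2*b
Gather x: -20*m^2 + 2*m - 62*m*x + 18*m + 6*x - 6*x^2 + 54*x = -20*m^2 + 20*m - 6*x^2 + x*(60 - 62*m)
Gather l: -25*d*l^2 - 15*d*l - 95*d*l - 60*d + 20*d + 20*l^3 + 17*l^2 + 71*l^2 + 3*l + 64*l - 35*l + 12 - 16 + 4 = -40*d + 20*l^3 + l^2*(88 - 25*d) + l*(32 - 110*d)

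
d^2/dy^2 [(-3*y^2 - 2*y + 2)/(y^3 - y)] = (-6*y^6 - 12*y^5 + 6*y^4 - 4*y^3 - 12*y^2 + 4)/(y^9 - 3*y^7 + 3*y^5 - y^3)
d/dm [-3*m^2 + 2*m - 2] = 2 - 6*m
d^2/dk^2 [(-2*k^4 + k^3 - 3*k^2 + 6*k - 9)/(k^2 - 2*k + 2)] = 2*(-2*k^6 + 12*k^5 - 36*k^4 + 66*k^3 - 69*k^2 + 30*k - 6)/(k^6 - 6*k^5 + 18*k^4 - 32*k^3 + 36*k^2 - 24*k + 8)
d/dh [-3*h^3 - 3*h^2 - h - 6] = -9*h^2 - 6*h - 1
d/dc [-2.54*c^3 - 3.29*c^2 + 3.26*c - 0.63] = -7.62*c^2 - 6.58*c + 3.26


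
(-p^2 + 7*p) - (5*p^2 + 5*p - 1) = -6*p^2 + 2*p + 1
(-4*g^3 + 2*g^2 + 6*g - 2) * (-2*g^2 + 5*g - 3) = 8*g^5 - 24*g^4 + 10*g^3 + 28*g^2 - 28*g + 6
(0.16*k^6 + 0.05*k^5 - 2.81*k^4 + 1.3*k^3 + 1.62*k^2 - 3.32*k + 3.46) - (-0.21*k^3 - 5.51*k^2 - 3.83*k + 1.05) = 0.16*k^6 + 0.05*k^5 - 2.81*k^4 + 1.51*k^3 + 7.13*k^2 + 0.51*k + 2.41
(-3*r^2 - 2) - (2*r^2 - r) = -5*r^2 + r - 2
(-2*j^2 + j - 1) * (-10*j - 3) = 20*j^3 - 4*j^2 + 7*j + 3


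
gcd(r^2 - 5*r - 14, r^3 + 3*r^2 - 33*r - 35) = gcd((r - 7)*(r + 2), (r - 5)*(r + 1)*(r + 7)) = 1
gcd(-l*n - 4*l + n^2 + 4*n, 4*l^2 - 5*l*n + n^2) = l - n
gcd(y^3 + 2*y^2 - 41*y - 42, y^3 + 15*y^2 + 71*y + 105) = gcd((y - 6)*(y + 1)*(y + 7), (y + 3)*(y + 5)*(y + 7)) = y + 7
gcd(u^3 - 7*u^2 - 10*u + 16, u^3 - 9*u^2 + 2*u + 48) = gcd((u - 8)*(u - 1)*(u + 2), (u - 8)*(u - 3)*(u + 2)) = u^2 - 6*u - 16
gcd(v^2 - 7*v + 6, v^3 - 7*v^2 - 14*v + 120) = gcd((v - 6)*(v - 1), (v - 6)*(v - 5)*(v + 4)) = v - 6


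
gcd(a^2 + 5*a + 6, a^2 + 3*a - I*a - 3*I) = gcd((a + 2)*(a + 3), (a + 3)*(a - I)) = a + 3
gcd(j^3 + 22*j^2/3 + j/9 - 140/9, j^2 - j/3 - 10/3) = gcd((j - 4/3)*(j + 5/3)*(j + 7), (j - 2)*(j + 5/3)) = j + 5/3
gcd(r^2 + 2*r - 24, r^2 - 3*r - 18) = 1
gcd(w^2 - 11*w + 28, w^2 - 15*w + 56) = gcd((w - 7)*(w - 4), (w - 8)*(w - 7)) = w - 7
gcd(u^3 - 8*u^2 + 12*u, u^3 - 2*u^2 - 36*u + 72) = u^2 - 8*u + 12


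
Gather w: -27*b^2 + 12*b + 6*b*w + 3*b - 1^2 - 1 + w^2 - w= -27*b^2 + 15*b + w^2 + w*(6*b - 1) - 2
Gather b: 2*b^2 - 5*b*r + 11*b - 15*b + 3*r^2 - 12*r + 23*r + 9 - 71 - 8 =2*b^2 + b*(-5*r - 4) + 3*r^2 + 11*r - 70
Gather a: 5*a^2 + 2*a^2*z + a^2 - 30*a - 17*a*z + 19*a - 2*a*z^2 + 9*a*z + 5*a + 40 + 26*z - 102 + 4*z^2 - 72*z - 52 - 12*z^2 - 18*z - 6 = a^2*(2*z + 6) + a*(-2*z^2 - 8*z - 6) - 8*z^2 - 64*z - 120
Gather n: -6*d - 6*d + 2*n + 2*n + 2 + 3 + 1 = -12*d + 4*n + 6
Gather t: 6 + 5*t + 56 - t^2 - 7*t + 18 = -t^2 - 2*t + 80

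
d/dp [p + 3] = 1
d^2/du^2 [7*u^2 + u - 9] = 14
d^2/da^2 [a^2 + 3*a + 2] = 2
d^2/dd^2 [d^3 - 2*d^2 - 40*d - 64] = 6*d - 4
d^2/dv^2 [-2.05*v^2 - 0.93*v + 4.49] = -4.10000000000000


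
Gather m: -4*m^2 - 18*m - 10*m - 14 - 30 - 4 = -4*m^2 - 28*m - 48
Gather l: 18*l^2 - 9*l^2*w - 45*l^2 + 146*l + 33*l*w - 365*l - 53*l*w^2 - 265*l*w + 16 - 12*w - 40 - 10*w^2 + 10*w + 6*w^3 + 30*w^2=l^2*(-9*w - 27) + l*(-53*w^2 - 232*w - 219) + 6*w^3 + 20*w^2 - 2*w - 24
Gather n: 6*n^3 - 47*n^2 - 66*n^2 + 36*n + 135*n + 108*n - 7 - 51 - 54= 6*n^3 - 113*n^2 + 279*n - 112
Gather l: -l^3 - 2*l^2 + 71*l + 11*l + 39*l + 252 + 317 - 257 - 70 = -l^3 - 2*l^2 + 121*l + 242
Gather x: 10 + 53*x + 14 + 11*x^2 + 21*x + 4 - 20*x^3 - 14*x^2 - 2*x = -20*x^3 - 3*x^2 + 72*x + 28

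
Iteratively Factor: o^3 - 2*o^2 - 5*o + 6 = (o + 2)*(o^2 - 4*o + 3) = (o - 1)*(o + 2)*(o - 3)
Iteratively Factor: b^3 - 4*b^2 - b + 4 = (b + 1)*(b^2 - 5*b + 4) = (b - 1)*(b + 1)*(b - 4)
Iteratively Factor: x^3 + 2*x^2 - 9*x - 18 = (x - 3)*(x^2 + 5*x + 6) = (x - 3)*(x + 2)*(x + 3)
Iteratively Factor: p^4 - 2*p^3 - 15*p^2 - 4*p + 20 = (p - 1)*(p^3 - p^2 - 16*p - 20) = (p - 1)*(p + 2)*(p^2 - 3*p - 10) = (p - 5)*(p - 1)*(p + 2)*(p + 2)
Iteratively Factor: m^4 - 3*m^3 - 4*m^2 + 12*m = (m - 3)*(m^3 - 4*m) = (m - 3)*(m + 2)*(m^2 - 2*m) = m*(m - 3)*(m + 2)*(m - 2)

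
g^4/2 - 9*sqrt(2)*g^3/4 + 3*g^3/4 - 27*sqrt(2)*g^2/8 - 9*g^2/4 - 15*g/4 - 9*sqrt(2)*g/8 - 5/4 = (g/2 + 1/2)*(g + 1/2)*(g - 5*sqrt(2))*(g + sqrt(2)/2)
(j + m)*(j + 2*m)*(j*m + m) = j^3*m + 3*j^2*m^2 + j^2*m + 2*j*m^3 + 3*j*m^2 + 2*m^3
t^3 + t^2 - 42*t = t*(t - 6)*(t + 7)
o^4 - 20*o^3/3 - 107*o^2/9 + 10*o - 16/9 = (o - 8)*(o - 1/3)^2*(o + 2)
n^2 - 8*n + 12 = (n - 6)*(n - 2)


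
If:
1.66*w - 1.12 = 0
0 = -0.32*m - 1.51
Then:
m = -4.72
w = 0.67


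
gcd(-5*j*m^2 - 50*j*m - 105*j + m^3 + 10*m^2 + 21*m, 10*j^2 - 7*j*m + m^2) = 5*j - m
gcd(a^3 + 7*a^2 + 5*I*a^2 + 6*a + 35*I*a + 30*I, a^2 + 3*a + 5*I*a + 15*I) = a + 5*I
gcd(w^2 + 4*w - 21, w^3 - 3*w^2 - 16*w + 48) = w - 3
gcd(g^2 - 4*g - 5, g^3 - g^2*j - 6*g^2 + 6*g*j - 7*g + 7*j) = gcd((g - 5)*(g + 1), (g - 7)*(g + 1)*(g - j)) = g + 1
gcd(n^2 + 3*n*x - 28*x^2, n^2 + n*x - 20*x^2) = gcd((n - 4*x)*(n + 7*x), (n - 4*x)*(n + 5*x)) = -n + 4*x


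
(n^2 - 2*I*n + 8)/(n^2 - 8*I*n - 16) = (n + 2*I)/(n - 4*I)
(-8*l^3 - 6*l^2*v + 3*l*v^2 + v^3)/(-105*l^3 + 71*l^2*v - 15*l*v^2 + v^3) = (8*l^3 + 6*l^2*v - 3*l*v^2 - v^3)/(105*l^3 - 71*l^2*v + 15*l*v^2 - v^3)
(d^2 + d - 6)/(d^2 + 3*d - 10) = (d + 3)/(d + 5)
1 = 1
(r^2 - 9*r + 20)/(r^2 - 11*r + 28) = (r - 5)/(r - 7)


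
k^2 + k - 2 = (k - 1)*(k + 2)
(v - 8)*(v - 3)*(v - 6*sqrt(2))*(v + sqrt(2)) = v^4 - 11*v^3 - 5*sqrt(2)*v^3 + 12*v^2 + 55*sqrt(2)*v^2 - 120*sqrt(2)*v + 132*v - 288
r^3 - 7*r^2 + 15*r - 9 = (r - 3)^2*(r - 1)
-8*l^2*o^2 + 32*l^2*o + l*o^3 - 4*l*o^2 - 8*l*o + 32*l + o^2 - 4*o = (-8*l + o)*(o - 4)*(l*o + 1)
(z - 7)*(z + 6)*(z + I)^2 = z^4 - z^3 + 2*I*z^3 - 43*z^2 - 2*I*z^2 + z - 84*I*z + 42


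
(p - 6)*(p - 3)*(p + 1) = p^3 - 8*p^2 + 9*p + 18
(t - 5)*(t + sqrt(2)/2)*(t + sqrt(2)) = t^3 - 5*t^2 + 3*sqrt(2)*t^2/2 - 15*sqrt(2)*t/2 + t - 5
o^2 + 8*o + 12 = (o + 2)*(o + 6)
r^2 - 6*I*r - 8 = (r - 4*I)*(r - 2*I)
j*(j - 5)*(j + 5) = j^3 - 25*j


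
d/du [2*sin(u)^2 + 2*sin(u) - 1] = 2*sin(2*u) + 2*cos(u)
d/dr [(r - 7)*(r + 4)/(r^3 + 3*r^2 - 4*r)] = (-r^2 + 14*r - 7)/(r^2*(r^2 - 2*r + 1))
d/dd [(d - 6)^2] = 2*d - 12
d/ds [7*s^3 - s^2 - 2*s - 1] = 21*s^2 - 2*s - 2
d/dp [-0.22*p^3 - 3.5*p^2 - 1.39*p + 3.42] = -0.66*p^2 - 7.0*p - 1.39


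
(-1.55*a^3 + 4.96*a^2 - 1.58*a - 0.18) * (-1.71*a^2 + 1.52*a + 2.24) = 2.6505*a^5 - 10.8376*a^4 + 6.769*a^3 + 9.0166*a^2 - 3.8128*a - 0.4032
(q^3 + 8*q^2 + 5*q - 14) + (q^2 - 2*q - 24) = q^3 + 9*q^2 + 3*q - 38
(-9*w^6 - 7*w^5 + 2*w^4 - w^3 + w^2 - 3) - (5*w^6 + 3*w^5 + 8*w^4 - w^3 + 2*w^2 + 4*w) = -14*w^6 - 10*w^5 - 6*w^4 - w^2 - 4*w - 3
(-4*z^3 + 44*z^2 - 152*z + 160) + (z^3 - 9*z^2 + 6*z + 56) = -3*z^3 + 35*z^2 - 146*z + 216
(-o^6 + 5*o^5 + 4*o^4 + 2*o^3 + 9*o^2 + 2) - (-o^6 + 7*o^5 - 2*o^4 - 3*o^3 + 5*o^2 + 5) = -2*o^5 + 6*o^4 + 5*o^3 + 4*o^2 - 3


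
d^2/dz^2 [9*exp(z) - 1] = 9*exp(z)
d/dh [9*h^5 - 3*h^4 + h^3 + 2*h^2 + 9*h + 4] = 45*h^4 - 12*h^3 + 3*h^2 + 4*h + 9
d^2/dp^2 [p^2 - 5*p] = 2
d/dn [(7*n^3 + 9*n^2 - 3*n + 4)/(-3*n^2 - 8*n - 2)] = (-21*n^4 - 112*n^3 - 123*n^2 - 12*n + 38)/(9*n^4 + 48*n^3 + 76*n^2 + 32*n + 4)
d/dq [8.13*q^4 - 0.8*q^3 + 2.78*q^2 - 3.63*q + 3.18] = 32.52*q^3 - 2.4*q^2 + 5.56*q - 3.63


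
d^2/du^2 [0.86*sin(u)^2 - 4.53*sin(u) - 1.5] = 4.53*sin(u) + 1.72*cos(2*u)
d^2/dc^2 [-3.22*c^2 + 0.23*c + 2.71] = -6.44000000000000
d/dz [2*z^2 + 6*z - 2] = 4*z + 6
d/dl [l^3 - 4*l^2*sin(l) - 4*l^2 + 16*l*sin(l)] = -4*l^2*cos(l) + 3*l^2 - 8*l*sin(l) + 16*l*cos(l) - 8*l + 16*sin(l)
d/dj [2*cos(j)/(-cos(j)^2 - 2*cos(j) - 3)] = 2*(sin(j)^2 + 2)*sin(j)/(cos(j)^2 + 2*cos(j) + 3)^2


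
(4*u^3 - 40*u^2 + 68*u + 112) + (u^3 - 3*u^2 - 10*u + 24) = 5*u^3 - 43*u^2 + 58*u + 136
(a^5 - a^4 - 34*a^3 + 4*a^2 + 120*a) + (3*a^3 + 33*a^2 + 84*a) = a^5 - a^4 - 31*a^3 + 37*a^2 + 204*a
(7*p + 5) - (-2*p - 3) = 9*p + 8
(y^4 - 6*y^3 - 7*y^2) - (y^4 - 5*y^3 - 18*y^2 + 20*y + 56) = -y^3 + 11*y^2 - 20*y - 56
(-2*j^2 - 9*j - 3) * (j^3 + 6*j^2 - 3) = -2*j^5 - 21*j^4 - 57*j^3 - 12*j^2 + 27*j + 9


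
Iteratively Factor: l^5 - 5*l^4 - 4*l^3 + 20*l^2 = (l - 5)*(l^4 - 4*l^2) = (l - 5)*(l - 2)*(l^3 + 2*l^2) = l*(l - 5)*(l - 2)*(l^2 + 2*l) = l*(l - 5)*(l - 2)*(l + 2)*(l)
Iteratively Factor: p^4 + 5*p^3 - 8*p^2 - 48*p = (p + 4)*(p^3 + p^2 - 12*p) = (p + 4)^2*(p^2 - 3*p) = (p - 3)*(p + 4)^2*(p)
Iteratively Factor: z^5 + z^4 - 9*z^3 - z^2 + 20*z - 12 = (z + 3)*(z^4 - 2*z^3 - 3*z^2 + 8*z - 4) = (z - 1)*(z + 3)*(z^3 - z^2 - 4*z + 4) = (z - 2)*(z - 1)*(z + 3)*(z^2 + z - 2) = (z - 2)*(z - 1)*(z + 2)*(z + 3)*(z - 1)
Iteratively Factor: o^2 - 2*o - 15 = (o + 3)*(o - 5)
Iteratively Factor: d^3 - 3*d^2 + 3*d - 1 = (d - 1)*(d^2 - 2*d + 1) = (d - 1)^2*(d - 1)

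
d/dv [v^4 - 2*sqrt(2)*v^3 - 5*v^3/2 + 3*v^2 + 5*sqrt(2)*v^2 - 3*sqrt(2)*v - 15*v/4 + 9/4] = 4*v^3 - 6*sqrt(2)*v^2 - 15*v^2/2 + 6*v + 10*sqrt(2)*v - 3*sqrt(2) - 15/4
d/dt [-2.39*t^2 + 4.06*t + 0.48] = 4.06 - 4.78*t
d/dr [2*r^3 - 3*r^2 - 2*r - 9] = 6*r^2 - 6*r - 2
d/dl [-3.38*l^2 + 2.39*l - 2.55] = 2.39 - 6.76*l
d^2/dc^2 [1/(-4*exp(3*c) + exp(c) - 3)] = (-2*(12*exp(2*c) - 1)^2*exp(c) + (36*exp(2*c) - 1)*(4*exp(3*c) - exp(c) + 3))*exp(c)/(4*exp(3*c) - exp(c) + 3)^3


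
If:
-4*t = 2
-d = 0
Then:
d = 0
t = -1/2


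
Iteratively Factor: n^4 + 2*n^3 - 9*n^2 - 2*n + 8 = (n - 1)*(n^3 + 3*n^2 - 6*n - 8) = (n - 1)*(n + 4)*(n^2 - n - 2) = (n - 2)*(n - 1)*(n + 4)*(n + 1)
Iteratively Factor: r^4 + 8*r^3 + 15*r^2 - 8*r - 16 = (r + 1)*(r^3 + 7*r^2 + 8*r - 16) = (r - 1)*(r + 1)*(r^2 + 8*r + 16) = (r - 1)*(r + 1)*(r + 4)*(r + 4)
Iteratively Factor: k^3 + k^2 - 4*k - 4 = (k - 2)*(k^2 + 3*k + 2) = (k - 2)*(k + 2)*(k + 1)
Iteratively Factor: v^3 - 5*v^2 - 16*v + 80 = (v - 5)*(v^2 - 16) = (v - 5)*(v + 4)*(v - 4)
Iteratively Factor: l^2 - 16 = (l - 4)*(l + 4)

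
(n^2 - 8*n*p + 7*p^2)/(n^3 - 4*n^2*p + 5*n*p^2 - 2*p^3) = (n - 7*p)/(n^2 - 3*n*p + 2*p^2)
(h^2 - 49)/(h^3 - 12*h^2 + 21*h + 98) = (h + 7)/(h^2 - 5*h - 14)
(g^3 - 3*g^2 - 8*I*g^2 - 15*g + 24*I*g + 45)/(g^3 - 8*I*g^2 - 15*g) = (g - 3)/g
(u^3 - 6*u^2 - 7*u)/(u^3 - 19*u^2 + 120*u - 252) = u*(u + 1)/(u^2 - 12*u + 36)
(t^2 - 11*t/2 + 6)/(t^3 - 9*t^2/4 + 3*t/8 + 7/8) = 4*(2*t^2 - 11*t + 12)/(8*t^3 - 18*t^2 + 3*t + 7)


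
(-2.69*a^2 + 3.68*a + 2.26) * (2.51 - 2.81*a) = 7.5589*a^3 - 17.0927*a^2 + 2.8862*a + 5.6726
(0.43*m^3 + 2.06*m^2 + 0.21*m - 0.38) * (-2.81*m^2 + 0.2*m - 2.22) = -1.2083*m^5 - 5.7026*m^4 - 1.1327*m^3 - 3.4634*m^2 - 0.5422*m + 0.8436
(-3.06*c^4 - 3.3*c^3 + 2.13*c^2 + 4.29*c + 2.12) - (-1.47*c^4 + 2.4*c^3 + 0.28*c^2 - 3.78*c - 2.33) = -1.59*c^4 - 5.7*c^3 + 1.85*c^2 + 8.07*c + 4.45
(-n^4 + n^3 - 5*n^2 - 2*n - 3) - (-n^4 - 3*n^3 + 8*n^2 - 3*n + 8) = 4*n^3 - 13*n^2 + n - 11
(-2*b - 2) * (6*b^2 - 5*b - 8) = -12*b^3 - 2*b^2 + 26*b + 16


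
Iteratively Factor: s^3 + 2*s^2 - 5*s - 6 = (s + 3)*(s^2 - s - 2) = (s - 2)*(s + 3)*(s + 1)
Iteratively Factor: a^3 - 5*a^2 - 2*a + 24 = (a + 2)*(a^2 - 7*a + 12) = (a - 3)*(a + 2)*(a - 4)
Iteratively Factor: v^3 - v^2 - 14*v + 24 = (v - 3)*(v^2 + 2*v - 8) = (v - 3)*(v + 4)*(v - 2)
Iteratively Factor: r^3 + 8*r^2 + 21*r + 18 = (r + 3)*(r^2 + 5*r + 6) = (r + 3)^2*(r + 2)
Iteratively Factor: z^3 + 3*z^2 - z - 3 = (z + 3)*(z^2 - 1) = (z - 1)*(z + 3)*(z + 1)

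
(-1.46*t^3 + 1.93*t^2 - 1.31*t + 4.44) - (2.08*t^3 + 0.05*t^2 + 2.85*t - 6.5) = -3.54*t^3 + 1.88*t^2 - 4.16*t + 10.94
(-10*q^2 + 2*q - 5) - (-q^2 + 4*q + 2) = -9*q^2 - 2*q - 7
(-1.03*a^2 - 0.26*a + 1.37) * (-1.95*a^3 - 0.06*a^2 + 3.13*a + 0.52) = 2.0085*a^5 + 0.5688*a^4 - 5.8798*a^3 - 1.4316*a^2 + 4.1529*a + 0.7124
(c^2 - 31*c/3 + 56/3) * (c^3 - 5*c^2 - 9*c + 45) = c^5 - 46*c^4/3 + 184*c^3/3 + 134*c^2/3 - 633*c + 840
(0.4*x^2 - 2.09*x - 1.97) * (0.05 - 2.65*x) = -1.06*x^3 + 5.5585*x^2 + 5.116*x - 0.0985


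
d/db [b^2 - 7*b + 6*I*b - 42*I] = 2*b - 7 + 6*I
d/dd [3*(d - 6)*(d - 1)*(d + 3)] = 9*d^2 - 24*d - 45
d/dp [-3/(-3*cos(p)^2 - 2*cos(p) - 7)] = 6*(3*cos(p) + 1)*sin(p)/(3*cos(p)^2 + 2*cos(p) + 7)^2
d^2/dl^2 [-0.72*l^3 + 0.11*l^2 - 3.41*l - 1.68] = 0.22 - 4.32*l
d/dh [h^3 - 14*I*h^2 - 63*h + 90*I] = 3*h^2 - 28*I*h - 63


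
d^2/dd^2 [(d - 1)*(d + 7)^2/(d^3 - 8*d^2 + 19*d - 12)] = 2*(21*d^3 + 111*d^2 - 1533*d + 3133)/(d^6 - 21*d^5 + 183*d^4 - 847*d^3 + 2196*d^2 - 3024*d + 1728)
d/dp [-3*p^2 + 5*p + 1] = 5 - 6*p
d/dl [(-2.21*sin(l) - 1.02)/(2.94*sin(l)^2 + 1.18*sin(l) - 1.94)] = (6.4974*sin(l)^2 + 5.9976*sin(l) + 5.491)*cos(l)/(8.6436*sin(l)^4 + 6.9384*sin(l)^3 - 10.0148*sin(l)^2 - 4.5784*sin(l) + 3.7636)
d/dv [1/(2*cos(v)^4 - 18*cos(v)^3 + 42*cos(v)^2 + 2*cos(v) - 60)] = (4*cos(v)^3 - 27*cos(v)^2 + 42*cos(v) + 1)*sin(v)/(2*(cos(v)^4 - 9*cos(v)^3 + 21*cos(v)^2 + cos(v) - 30)^2)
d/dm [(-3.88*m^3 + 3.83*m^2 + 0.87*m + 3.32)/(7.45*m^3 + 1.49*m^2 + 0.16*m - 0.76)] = (-34.3147*m^4 - 14.2046*m^3 - 66.0391*m^2 - 15.7152*m - 1.1924)/(55.5025*m^6 + 22.201*m^5 + 4.6041*m^4 - 10.8472*m^3 - 2.2392*m^2 - 0.2432*m + 0.5776)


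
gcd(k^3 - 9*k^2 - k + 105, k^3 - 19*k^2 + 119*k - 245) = k^2 - 12*k + 35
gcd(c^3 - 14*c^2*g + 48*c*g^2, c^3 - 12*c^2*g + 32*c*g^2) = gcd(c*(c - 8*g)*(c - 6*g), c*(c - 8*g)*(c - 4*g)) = c^2 - 8*c*g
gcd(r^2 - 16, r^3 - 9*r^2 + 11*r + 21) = 1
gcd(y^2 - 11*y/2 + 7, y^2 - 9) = 1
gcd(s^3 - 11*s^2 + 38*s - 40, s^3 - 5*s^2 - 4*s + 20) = s^2 - 7*s + 10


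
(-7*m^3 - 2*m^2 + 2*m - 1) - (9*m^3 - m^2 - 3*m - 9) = -16*m^3 - m^2 + 5*m + 8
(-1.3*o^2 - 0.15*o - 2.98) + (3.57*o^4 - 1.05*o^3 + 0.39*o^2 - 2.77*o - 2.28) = 3.57*o^4 - 1.05*o^3 - 0.91*o^2 - 2.92*o - 5.26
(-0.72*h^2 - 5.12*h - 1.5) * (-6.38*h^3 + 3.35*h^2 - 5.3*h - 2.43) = 4.5936*h^5 + 30.2536*h^4 - 3.766*h^3 + 23.8606*h^2 + 20.3916*h + 3.645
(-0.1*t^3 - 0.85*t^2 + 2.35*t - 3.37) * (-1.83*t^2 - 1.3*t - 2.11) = 0.183*t^5 + 1.6855*t^4 - 2.9845*t^3 + 4.9056*t^2 - 0.5775*t + 7.1107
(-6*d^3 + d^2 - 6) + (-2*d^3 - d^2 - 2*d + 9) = -8*d^3 - 2*d + 3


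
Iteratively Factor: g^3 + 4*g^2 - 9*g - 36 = (g + 4)*(g^2 - 9) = (g + 3)*(g + 4)*(g - 3)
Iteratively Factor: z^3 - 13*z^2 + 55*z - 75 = (z - 5)*(z^2 - 8*z + 15) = (z - 5)*(z - 3)*(z - 5)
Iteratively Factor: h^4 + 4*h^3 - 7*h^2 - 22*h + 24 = (h - 1)*(h^3 + 5*h^2 - 2*h - 24) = (h - 1)*(h + 4)*(h^2 + h - 6) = (h - 1)*(h + 3)*(h + 4)*(h - 2)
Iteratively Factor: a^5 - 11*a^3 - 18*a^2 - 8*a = (a + 1)*(a^4 - a^3 - 10*a^2 - 8*a) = a*(a + 1)*(a^3 - a^2 - 10*a - 8) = a*(a + 1)^2*(a^2 - 2*a - 8) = a*(a - 4)*(a + 1)^2*(a + 2)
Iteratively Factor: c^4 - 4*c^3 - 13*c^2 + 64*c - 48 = (c - 4)*(c^3 - 13*c + 12) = (c - 4)*(c + 4)*(c^2 - 4*c + 3) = (c - 4)*(c - 3)*(c + 4)*(c - 1)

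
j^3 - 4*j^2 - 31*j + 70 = (j - 7)*(j - 2)*(j + 5)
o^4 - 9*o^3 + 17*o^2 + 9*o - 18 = (o - 6)*(o - 3)*(o - 1)*(o + 1)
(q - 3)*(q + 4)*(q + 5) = q^3 + 6*q^2 - 7*q - 60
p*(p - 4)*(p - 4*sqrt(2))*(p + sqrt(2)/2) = p^4 - 7*sqrt(2)*p^3/2 - 4*p^3 - 4*p^2 + 14*sqrt(2)*p^2 + 16*p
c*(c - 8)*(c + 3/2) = c^3 - 13*c^2/2 - 12*c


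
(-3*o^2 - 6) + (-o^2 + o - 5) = -4*o^2 + o - 11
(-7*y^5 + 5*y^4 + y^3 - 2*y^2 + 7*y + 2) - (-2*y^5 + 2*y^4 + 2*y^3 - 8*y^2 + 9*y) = -5*y^5 + 3*y^4 - y^3 + 6*y^2 - 2*y + 2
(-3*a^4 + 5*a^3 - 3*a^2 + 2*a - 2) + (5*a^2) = -3*a^4 + 5*a^3 + 2*a^2 + 2*a - 2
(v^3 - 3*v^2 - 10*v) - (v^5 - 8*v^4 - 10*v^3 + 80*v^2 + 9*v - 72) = -v^5 + 8*v^4 + 11*v^3 - 83*v^2 - 19*v + 72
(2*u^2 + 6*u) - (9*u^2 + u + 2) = -7*u^2 + 5*u - 2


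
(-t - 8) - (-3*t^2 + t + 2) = 3*t^2 - 2*t - 10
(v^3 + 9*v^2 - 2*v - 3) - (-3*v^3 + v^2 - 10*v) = 4*v^3 + 8*v^2 + 8*v - 3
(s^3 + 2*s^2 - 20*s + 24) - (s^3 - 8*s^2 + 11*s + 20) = 10*s^2 - 31*s + 4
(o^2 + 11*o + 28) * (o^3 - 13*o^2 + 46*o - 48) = o^5 - 2*o^4 - 69*o^3 + 94*o^2 + 760*o - 1344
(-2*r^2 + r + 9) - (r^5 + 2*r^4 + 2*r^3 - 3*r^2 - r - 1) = -r^5 - 2*r^4 - 2*r^3 + r^2 + 2*r + 10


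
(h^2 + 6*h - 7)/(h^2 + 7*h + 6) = (h^2 + 6*h - 7)/(h^2 + 7*h + 6)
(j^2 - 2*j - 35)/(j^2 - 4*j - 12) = (-j^2 + 2*j + 35)/(-j^2 + 4*j + 12)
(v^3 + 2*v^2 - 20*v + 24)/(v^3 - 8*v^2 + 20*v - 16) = (v + 6)/(v - 4)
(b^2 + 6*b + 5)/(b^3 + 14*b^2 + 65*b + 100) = (b + 1)/(b^2 + 9*b + 20)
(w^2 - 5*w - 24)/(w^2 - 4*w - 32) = (w + 3)/(w + 4)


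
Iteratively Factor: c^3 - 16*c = (c + 4)*(c^2 - 4*c) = c*(c + 4)*(c - 4)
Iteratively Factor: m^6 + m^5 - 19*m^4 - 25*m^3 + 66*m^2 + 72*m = (m - 2)*(m^5 + 3*m^4 - 13*m^3 - 51*m^2 - 36*m) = m*(m - 2)*(m^4 + 3*m^3 - 13*m^2 - 51*m - 36) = m*(m - 2)*(m + 3)*(m^3 - 13*m - 12) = m*(m - 2)*(m + 1)*(m + 3)*(m^2 - m - 12) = m*(m - 2)*(m + 1)*(m + 3)^2*(m - 4)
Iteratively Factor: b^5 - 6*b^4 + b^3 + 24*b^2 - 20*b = (b)*(b^4 - 6*b^3 + b^2 + 24*b - 20) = b*(b - 1)*(b^3 - 5*b^2 - 4*b + 20) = b*(b - 1)*(b + 2)*(b^2 - 7*b + 10) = b*(b - 2)*(b - 1)*(b + 2)*(b - 5)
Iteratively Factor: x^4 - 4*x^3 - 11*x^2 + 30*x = (x)*(x^3 - 4*x^2 - 11*x + 30) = x*(x - 2)*(x^2 - 2*x - 15) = x*(x - 2)*(x + 3)*(x - 5)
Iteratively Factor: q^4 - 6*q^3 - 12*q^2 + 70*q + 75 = (q + 3)*(q^3 - 9*q^2 + 15*q + 25) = (q + 1)*(q + 3)*(q^2 - 10*q + 25) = (q - 5)*(q + 1)*(q + 3)*(q - 5)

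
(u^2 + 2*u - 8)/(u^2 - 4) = (u + 4)/(u + 2)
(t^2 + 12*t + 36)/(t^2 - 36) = (t + 6)/(t - 6)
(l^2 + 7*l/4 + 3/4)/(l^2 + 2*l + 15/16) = 4*(l + 1)/(4*l + 5)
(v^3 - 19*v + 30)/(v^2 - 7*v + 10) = (v^2 + 2*v - 15)/(v - 5)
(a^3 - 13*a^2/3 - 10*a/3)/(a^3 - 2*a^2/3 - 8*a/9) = 3*(a - 5)/(3*a - 4)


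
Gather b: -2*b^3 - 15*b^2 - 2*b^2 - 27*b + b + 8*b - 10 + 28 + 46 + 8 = -2*b^3 - 17*b^2 - 18*b + 72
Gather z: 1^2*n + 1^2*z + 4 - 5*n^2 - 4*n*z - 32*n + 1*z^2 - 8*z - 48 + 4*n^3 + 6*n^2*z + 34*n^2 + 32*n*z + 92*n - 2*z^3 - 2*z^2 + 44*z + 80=4*n^3 + 29*n^2 + 61*n - 2*z^3 - z^2 + z*(6*n^2 + 28*n + 37) + 36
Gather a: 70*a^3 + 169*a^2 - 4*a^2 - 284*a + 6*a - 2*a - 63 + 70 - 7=70*a^3 + 165*a^2 - 280*a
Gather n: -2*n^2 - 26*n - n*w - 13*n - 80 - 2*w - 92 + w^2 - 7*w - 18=-2*n^2 + n*(-w - 39) + w^2 - 9*w - 190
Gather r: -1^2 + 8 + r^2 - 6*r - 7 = r^2 - 6*r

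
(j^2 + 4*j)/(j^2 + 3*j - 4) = j/(j - 1)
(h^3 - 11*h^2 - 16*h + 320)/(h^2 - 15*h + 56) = (h^2 - 3*h - 40)/(h - 7)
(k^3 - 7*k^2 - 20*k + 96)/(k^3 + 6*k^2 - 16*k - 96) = (k^2 - 11*k + 24)/(k^2 + 2*k - 24)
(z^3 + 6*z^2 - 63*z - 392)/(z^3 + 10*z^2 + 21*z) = (z^2 - z - 56)/(z*(z + 3))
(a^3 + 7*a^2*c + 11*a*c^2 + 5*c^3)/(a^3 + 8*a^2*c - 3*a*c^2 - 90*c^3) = (a^2 + 2*a*c + c^2)/(a^2 + 3*a*c - 18*c^2)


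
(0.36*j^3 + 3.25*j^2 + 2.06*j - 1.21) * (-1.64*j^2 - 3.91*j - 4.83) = -0.5904*j^5 - 6.7376*j^4 - 17.8247*j^3 - 21.7677*j^2 - 5.2187*j + 5.8443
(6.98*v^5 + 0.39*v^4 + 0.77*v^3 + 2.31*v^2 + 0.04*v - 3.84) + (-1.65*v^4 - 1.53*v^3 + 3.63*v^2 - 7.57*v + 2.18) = 6.98*v^5 - 1.26*v^4 - 0.76*v^3 + 5.94*v^2 - 7.53*v - 1.66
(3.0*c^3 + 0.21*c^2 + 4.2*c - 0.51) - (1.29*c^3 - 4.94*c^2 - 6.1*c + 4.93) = 1.71*c^3 + 5.15*c^2 + 10.3*c - 5.44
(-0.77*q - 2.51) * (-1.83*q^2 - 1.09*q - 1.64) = 1.4091*q^3 + 5.4326*q^2 + 3.9987*q + 4.1164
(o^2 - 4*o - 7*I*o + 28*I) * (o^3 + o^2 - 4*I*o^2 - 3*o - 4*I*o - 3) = o^5 - 3*o^4 - 11*I*o^4 - 35*o^3 + 33*I*o^3 + 93*o^2 + 65*I*o^2 + 124*o - 63*I*o - 84*I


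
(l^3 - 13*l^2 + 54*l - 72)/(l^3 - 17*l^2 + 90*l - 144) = (l - 4)/(l - 8)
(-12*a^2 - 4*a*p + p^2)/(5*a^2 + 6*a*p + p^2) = (-12*a^2 - 4*a*p + p^2)/(5*a^2 + 6*a*p + p^2)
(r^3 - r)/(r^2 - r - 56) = (r^3 - r)/(r^2 - r - 56)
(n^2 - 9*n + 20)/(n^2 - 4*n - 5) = (n - 4)/(n + 1)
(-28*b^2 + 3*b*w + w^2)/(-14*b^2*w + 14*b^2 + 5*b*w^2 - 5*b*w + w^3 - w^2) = (-4*b + w)/(-2*b*w + 2*b + w^2 - w)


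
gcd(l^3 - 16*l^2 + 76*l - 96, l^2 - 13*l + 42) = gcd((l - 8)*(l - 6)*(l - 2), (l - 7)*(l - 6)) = l - 6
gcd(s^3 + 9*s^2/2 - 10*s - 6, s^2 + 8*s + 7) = 1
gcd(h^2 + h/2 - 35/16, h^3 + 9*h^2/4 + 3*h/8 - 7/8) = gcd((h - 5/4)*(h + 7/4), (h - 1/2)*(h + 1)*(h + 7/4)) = h + 7/4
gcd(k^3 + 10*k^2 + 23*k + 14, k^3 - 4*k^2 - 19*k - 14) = k^2 + 3*k + 2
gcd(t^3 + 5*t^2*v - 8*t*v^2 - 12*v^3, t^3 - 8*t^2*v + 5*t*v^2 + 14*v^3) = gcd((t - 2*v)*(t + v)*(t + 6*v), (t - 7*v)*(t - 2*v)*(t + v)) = t^2 - t*v - 2*v^2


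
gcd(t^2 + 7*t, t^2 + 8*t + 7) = t + 7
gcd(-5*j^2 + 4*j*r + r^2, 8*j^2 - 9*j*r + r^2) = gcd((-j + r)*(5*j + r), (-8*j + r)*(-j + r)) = -j + r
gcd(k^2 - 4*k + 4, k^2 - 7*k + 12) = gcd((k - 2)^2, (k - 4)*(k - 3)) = 1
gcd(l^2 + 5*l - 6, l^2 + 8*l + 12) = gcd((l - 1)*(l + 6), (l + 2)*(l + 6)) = l + 6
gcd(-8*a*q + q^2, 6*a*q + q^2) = q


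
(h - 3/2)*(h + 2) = h^2 + h/2 - 3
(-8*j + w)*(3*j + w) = -24*j^2 - 5*j*w + w^2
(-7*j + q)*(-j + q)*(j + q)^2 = 7*j^4 + 6*j^3*q - 8*j^2*q^2 - 6*j*q^3 + q^4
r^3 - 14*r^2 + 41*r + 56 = (r - 8)*(r - 7)*(r + 1)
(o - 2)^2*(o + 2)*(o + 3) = o^4 + o^3 - 10*o^2 - 4*o + 24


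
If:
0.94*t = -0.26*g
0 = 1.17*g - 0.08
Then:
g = 0.07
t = -0.02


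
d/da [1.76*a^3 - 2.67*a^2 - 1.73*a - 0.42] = 5.28*a^2 - 5.34*a - 1.73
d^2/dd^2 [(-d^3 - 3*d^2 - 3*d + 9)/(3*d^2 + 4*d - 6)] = 2*(-25*d^3 + 153*d^2 + 54*d + 126)/(27*d^6 + 108*d^5 - 18*d^4 - 368*d^3 + 36*d^2 + 432*d - 216)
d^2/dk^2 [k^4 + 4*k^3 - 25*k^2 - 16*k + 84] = 12*k^2 + 24*k - 50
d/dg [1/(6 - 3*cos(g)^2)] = -4*sin(2*g)/(3*(cos(2*g) - 3)^2)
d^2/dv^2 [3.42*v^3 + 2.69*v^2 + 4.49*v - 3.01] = 20.52*v + 5.38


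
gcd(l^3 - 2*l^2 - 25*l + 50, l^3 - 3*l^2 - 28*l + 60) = l^2 + 3*l - 10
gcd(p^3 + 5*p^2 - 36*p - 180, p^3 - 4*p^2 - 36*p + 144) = p^2 - 36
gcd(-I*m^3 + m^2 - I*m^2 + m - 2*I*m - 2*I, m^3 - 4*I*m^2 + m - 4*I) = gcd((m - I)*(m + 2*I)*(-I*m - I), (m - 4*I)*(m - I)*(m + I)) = m - I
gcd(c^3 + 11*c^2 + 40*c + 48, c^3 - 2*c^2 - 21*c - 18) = c + 3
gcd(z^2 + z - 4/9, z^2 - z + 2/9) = z - 1/3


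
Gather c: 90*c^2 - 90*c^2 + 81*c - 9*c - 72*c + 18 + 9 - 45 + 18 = 0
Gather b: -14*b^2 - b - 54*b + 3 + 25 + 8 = -14*b^2 - 55*b + 36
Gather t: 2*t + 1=2*t + 1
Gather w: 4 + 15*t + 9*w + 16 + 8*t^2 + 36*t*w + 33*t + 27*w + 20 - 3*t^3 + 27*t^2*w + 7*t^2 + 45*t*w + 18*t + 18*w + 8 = -3*t^3 + 15*t^2 + 66*t + w*(27*t^2 + 81*t + 54) + 48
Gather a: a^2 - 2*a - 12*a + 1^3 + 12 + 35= a^2 - 14*a + 48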